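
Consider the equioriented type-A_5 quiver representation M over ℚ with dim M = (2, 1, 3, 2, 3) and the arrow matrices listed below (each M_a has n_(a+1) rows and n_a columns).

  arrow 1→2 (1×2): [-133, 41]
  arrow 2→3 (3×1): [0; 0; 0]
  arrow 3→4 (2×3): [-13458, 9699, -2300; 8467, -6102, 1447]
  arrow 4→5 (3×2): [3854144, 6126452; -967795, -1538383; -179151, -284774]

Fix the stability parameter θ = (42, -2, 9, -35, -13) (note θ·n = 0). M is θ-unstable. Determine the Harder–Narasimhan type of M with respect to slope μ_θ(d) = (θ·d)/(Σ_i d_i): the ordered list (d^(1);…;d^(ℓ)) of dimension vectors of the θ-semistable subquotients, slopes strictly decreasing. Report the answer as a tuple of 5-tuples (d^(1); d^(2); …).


Interval decomposition of M: I[1,1], I[1,2], I[3,3], I[3,5]^2, I[5,5].
HN type (ℓ=4): μ^(1)=42; μ^(2)=20; μ^(3)=9; μ^(4)=-13

((1, 0, 0, 0, 0); (1, 1, 0, 0, 0); (0, 0, 1, 0, 0); (0, 0, 2, 2, 3))


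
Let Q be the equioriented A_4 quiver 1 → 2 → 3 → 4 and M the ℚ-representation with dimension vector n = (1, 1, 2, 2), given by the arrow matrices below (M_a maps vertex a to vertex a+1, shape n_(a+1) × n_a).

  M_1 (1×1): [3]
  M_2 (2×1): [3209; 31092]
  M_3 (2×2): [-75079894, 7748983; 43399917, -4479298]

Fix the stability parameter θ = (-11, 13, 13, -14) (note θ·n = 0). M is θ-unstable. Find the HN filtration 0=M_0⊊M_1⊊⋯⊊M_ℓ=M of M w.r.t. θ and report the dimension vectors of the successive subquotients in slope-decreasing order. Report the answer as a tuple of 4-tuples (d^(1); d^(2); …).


Barcode: M ≅ I[1,4], I[3,4]. HN layers by μ_θ (3 steps, strictly decreasing):
  μ^(1)=4; μ^(2)=-1/2; μ^(3)=-11

((0, 1, 1, 1); (0, 0, 1, 1); (1, 0, 0, 0))


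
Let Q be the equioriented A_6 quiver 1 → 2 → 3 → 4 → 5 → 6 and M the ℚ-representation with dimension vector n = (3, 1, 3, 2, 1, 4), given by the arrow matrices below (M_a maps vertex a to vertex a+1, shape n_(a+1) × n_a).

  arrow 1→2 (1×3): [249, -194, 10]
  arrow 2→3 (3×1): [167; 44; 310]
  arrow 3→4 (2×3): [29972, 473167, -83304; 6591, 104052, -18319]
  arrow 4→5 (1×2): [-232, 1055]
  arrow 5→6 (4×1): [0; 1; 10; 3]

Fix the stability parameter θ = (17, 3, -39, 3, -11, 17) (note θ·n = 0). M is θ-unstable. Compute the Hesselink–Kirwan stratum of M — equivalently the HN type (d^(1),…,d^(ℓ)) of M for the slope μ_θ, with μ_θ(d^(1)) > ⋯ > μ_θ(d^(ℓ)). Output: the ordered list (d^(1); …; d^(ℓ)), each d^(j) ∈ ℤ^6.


Interval decomposition of M: I[1,1]^2, I[1,6], I[3,3], I[3,4], I[6,6]^3.
HN type (ℓ=5): μ^(1)=17; μ^(2)=3; μ^(3)=-4; μ^(4)=-19/3; μ^(5)=-39

((2, 0, 0, 0, 0, 4); (0, 0, 0, 1, 0, 0); (0, 0, 0, 1, 1, 0); (1, 1, 1, 0, 0, 0); (0, 0, 2, 0, 0, 0))


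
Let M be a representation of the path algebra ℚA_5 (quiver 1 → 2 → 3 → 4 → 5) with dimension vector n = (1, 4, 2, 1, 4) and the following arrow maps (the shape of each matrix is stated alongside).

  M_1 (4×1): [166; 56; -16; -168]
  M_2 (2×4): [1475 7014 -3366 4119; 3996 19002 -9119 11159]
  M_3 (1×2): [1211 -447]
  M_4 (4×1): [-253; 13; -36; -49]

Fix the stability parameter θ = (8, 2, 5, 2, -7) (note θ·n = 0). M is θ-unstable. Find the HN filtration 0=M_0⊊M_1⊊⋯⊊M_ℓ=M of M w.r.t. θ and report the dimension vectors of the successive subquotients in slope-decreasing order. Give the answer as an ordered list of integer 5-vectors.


Via rank(M_{q-1}∘⋯∘M_p): M ≅ I[1,5], I[2,2]^2, I[2,3], I[5,5]^3.
μ_θ-semistable layers: μ^(1)=5; μ^(2)=2; μ^(3)=-7

((0, 0, 1, 0, 0); (1, 4, 1, 1, 1); (0, 0, 0, 0, 3))


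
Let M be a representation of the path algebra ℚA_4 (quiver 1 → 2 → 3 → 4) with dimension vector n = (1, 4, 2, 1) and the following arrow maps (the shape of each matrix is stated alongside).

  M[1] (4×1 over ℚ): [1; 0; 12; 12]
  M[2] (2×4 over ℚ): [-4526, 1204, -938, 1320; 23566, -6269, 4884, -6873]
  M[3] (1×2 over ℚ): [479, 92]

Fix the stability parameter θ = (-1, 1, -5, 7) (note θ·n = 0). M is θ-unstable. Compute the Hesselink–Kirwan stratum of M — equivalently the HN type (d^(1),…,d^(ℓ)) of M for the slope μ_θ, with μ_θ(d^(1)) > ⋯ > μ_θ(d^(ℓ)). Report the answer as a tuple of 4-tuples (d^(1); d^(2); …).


Interval decomposition of M: I[1,4], I[2,2]^2, I[2,3].
HN type (ℓ=4): μ^(1)=7; μ^(2)=1; μ^(3)=-5/3; μ^(4)=-2

((0, 0, 0, 1); (0, 2, 0, 0); (1, 1, 1, 0); (0, 1, 1, 0))


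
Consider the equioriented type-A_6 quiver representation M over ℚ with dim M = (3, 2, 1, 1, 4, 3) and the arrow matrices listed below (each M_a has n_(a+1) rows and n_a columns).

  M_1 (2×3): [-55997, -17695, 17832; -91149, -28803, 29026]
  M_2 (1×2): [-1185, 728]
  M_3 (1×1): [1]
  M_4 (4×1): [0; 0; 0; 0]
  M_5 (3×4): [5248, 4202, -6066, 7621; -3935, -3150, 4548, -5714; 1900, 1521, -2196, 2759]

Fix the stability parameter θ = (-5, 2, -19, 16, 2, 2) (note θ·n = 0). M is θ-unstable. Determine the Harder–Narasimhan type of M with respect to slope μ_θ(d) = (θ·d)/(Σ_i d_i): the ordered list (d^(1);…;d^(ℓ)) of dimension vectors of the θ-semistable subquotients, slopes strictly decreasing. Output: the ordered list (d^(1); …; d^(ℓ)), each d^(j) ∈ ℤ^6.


Interval decomposition of M: I[1,1], I[1,2], I[1,4], I[5,5], I[5,6]^3.
HN type (ℓ=4): μ^(1)=16; μ^(2)=2; μ^(3)=-5; μ^(4)=-22/3

((0, 0, 0, 1, 0, 0); (0, 1, 0, 0, 4, 3); (2, 0, 0, 0, 0, 0); (1, 1, 1, 0, 0, 0))


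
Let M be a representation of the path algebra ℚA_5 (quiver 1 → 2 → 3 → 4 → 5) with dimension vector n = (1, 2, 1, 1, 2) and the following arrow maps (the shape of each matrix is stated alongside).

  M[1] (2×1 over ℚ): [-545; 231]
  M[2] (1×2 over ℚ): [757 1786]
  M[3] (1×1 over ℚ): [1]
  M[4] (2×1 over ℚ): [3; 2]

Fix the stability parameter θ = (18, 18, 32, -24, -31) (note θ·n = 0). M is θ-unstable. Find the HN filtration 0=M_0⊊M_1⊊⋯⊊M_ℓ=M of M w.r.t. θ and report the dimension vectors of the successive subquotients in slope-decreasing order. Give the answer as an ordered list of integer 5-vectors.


Interval decomposition of M: I[1,5], I[2,2], I[5,5].
HN type (ℓ=3): μ^(1)=18; μ^(2)=13/5; μ^(3)=-31

((0, 1, 0, 0, 0); (1, 1, 1, 1, 1); (0, 0, 0, 0, 1))


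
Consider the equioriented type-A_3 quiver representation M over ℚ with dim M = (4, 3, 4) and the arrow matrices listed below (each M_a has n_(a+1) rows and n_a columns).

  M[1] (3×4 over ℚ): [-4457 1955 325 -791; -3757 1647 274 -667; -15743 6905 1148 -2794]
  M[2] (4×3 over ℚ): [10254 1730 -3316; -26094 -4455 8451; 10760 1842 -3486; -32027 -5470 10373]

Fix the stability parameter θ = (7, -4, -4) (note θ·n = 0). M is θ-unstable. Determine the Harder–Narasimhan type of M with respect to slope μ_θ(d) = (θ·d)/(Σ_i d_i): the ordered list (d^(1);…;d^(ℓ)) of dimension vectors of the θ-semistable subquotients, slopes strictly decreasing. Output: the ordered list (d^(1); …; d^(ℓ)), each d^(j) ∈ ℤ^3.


Interval decomposition of M: I[1,1], I[1,2], I[1,3]^2, I[3,3]^2.
HN type (ℓ=4): μ^(1)=7; μ^(2)=3/2; μ^(3)=-1/3; μ^(4)=-4

((1, 0, 0); (1, 1, 0); (2, 2, 2); (0, 0, 2))


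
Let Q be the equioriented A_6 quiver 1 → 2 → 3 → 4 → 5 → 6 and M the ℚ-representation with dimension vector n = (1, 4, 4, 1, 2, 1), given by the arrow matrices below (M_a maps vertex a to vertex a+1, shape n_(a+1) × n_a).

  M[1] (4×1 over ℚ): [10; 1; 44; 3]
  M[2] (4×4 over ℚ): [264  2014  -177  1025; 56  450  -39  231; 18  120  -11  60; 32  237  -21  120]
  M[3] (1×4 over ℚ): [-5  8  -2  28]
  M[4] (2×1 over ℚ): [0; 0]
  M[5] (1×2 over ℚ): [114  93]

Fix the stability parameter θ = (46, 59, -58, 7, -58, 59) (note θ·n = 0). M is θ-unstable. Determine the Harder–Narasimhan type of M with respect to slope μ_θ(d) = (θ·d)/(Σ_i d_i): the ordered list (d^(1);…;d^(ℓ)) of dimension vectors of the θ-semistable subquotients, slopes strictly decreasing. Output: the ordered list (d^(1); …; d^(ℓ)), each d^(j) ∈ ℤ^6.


Via rank(M_{q-1}∘⋯∘M_p): M ≅ I[1,4], I[2,2], I[2,3]^2, I[3,3], I[5,5], I[5,6].
μ_θ-semistable layers: μ^(1)=59; μ^(2)=27/2; μ^(3)=1/2; μ^(4)=-58

((0, 1, 0, 0, 0, 1); (1, 1, 1, 1, 0, 0); (0, 2, 2, 0, 0, 0); (0, 0, 1, 0, 2, 0))


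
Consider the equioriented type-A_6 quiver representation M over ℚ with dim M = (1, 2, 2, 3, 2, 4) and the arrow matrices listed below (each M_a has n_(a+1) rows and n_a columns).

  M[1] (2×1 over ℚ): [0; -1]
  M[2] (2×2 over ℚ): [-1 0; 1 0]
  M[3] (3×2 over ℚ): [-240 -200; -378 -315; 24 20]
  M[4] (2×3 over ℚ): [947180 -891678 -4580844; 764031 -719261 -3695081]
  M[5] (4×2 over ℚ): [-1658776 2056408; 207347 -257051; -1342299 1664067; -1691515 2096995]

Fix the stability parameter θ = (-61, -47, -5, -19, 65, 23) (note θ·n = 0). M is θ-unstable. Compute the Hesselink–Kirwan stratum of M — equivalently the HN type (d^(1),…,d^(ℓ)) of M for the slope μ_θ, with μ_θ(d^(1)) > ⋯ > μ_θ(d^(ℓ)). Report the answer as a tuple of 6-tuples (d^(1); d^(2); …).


Barcode: M ≅ I[1,2], I[2,6], I[3,3], I[4,4], I[4,5], I[6,6]^3. HN layers by μ_θ (8 steps, strictly decreasing):
  μ^(1)=65; μ^(2)=44; μ^(3)=23; μ^(4)=-5; μ^(5)=-12; μ^(6)=-19; μ^(7)=-47; μ^(8)=-61

((0, 0, 0, 0, 1, 0); (0, 0, 0, 0, 1, 1); (0, 0, 0, 0, 0, 3); (0, 0, 1, 0, 0, 0); (0, 0, 1, 1, 0, 0); (0, 0, 0, 2, 0, 0); (0, 2, 0, 0, 0, 0); (1, 0, 0, 0, 0, 0))


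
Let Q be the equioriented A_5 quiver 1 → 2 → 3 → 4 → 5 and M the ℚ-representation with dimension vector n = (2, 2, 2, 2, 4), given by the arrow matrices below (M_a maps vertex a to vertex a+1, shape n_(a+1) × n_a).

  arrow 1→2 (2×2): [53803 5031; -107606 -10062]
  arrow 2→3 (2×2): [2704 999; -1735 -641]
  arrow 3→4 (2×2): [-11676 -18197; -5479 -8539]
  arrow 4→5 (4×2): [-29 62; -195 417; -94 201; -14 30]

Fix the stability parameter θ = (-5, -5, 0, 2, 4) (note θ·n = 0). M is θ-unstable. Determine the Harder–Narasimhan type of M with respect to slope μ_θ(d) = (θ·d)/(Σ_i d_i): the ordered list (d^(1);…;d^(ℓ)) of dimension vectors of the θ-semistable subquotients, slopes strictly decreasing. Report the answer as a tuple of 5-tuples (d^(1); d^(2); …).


Via rank(M_{q-1}∘⋯∘M_p): M ≅ I[1,1], I[1,5], I[2,5], I[5,5]^2.
μ_θ-semistable layers: μ^(1)=4; μ^(2)=2; μ^(3)=0; μ^(4)=-5

((0, 0, 0, 0, 4); (0, 0, 0, 2, 0); (0, 0, 2, 0, 0); (2, 2, 0, 0, 0))


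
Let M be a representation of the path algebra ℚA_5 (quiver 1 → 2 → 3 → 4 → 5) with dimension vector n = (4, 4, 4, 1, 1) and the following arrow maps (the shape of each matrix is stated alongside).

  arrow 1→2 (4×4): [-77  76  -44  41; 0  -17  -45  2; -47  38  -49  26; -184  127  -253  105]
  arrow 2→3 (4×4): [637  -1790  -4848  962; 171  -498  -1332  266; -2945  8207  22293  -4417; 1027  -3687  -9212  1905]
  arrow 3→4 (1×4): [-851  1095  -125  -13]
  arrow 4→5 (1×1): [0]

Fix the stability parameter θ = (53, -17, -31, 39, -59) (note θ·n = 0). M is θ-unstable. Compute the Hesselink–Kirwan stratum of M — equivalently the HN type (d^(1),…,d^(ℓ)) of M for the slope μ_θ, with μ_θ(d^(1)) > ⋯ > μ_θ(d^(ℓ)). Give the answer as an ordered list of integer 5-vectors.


Via rank(M_{q-1}∘⋯∘M_p): M ≅ I[1,3]^3, I[1,4], I[5,5].
μ_θ-semistable layers: μ^(1)=39; μ^(2)=5/3; μ^(3)=-59

((0, 0, 0, 1, 0); (4, 4, 4, 0, 0); (0, 0, 0, 0, 1))


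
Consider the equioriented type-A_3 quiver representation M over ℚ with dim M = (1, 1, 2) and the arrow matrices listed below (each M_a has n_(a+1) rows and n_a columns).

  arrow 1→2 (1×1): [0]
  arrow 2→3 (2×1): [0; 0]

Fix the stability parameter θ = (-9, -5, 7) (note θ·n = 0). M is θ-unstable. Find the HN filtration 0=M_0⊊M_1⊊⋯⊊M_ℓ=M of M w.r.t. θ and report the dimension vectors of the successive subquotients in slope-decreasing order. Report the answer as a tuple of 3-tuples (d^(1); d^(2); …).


Interval decomposition of M: I[1,1], I[2,2], I[3,3]^2.
HN type (ℓ=3): μ^(1)=7; μ^(2)=-5; μ^(3)=-9

((0, 0, 2); (0, 1, 0); (1, 0, 0))


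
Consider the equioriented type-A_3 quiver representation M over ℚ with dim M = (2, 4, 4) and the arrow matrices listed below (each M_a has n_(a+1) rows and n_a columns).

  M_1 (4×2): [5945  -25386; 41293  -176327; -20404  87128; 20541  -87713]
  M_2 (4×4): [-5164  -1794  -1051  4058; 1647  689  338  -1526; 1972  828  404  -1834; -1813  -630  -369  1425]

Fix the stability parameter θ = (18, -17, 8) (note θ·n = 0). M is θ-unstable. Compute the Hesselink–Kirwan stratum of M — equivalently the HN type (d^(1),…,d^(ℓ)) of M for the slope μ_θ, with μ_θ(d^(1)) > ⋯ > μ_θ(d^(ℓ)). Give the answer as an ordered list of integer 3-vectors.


Barcode: M ≅ I[1,3]^2, I[2,3]^2. HN layers by μ_θ (3 steps, strictly decreasing):
  μ^(1)=8; μ^(2)=1/2; μ^(3)=-17

((0, 0, 4); (2, 2, 0); (0, 2, 0))


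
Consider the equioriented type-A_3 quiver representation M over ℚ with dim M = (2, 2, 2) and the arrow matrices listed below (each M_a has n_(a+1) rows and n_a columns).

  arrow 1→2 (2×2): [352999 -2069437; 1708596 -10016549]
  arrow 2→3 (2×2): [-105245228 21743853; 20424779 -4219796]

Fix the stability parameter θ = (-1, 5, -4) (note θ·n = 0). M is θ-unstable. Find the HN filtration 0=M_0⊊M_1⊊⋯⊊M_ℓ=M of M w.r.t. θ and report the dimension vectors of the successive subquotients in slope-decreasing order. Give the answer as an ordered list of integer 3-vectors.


Via rank(M_{q-1}∘⋯∘M_p): M ≅ I[1,3]^2.
μ_θ-semistable layers: μ^(1)=1/2; μ^(2)=-1

((0, 2, 2); (2, 0, 0))


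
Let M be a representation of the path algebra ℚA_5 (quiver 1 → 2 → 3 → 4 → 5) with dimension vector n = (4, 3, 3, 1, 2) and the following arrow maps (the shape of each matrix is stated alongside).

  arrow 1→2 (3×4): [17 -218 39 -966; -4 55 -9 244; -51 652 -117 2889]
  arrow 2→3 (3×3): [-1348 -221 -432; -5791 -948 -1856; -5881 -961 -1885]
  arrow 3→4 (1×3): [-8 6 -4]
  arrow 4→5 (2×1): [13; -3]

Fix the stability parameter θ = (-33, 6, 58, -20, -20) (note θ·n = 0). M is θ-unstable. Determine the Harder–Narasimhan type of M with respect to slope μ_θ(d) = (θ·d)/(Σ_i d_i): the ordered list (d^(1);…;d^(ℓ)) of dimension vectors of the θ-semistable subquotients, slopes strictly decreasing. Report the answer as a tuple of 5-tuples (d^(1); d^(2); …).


Via rank(M_{q-1}∘⋯∘M_p): M ≅ I[1,1], I[1,3]^2, I[1,5], I[5,5].
μ_θ-semistable layers: μ^(1)=58; μ^(2)=6; μ^(3)=-20; μ^(4)=-33

((0, 0, 2, 0, 0); (0, 3, 1, 1, 1); (0, 0, 0, 0, 1); (4, 0, 0, 0, 0))


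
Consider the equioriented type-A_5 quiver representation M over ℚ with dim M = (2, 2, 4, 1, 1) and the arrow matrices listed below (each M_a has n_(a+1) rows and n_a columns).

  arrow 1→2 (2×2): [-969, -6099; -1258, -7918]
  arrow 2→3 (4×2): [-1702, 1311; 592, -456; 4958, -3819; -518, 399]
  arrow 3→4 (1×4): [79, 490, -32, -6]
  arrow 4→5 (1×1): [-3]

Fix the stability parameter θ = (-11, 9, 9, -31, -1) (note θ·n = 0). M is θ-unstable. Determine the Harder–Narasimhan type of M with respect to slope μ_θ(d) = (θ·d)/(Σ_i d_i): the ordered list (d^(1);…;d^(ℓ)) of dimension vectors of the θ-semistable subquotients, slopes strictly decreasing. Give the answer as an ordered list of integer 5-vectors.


Barcode: M ≅ I[1,1], I[1,2], I[2,5], I[3,3]^3. HN layers by μ_θ (4 steps, strictly decreasing):
  μ^(1)=9; μ^(2)=-1; μ^(3)=-13/3; μ^(4)=-11

((0, 1, 3, 0, 0); (0, 0, 0, 0, 1); (0, 1, 1, 1, 0); (2, 0, 0, 0, 0))


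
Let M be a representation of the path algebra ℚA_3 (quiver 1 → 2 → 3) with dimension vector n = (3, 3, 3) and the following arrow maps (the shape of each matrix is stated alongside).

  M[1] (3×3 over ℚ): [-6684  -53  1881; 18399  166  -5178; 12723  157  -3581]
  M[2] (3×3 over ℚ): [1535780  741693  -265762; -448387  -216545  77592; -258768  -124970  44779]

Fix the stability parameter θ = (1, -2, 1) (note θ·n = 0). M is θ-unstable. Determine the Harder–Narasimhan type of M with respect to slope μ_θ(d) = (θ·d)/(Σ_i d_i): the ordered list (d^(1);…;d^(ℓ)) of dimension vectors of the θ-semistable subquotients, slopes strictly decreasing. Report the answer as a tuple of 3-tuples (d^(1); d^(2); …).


Barcode: M ≅ I[1,1], I[1,3]^2, I[2,3]. HN layers by μ_θ (3 steps, strictly decreasing):
  μ^(1)=1; μ^(2)=-1/2; μ^(3)=-2

((1, 0, 3); (2, 2, 0); (0, 1, 0))


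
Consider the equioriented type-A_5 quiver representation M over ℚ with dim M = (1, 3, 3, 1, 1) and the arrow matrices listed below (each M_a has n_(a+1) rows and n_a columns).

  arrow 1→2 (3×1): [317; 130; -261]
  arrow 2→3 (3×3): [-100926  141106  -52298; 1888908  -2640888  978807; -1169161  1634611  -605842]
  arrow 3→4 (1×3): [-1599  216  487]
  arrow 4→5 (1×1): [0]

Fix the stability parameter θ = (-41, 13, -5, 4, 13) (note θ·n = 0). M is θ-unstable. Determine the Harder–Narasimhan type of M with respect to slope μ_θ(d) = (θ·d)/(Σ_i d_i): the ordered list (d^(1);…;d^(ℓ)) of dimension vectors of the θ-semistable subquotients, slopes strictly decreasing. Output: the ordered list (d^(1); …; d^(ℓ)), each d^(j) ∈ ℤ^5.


Via rank(M_{q-1}∘⋯∘M_p): M ≅ I[1,4], I[2,2], I[2,3], I[3,3], I[5,5].
μ_θ-semistable layers: μ^(1)=13; μ^(2)=4; μ^(3)=-5; μ^(4)=-41

((0, 1, 0, 0, 1); (0, 2, 2, 1, 0); (0, 0, 1, 0, 0); (1, 0, 0, 0, 0))


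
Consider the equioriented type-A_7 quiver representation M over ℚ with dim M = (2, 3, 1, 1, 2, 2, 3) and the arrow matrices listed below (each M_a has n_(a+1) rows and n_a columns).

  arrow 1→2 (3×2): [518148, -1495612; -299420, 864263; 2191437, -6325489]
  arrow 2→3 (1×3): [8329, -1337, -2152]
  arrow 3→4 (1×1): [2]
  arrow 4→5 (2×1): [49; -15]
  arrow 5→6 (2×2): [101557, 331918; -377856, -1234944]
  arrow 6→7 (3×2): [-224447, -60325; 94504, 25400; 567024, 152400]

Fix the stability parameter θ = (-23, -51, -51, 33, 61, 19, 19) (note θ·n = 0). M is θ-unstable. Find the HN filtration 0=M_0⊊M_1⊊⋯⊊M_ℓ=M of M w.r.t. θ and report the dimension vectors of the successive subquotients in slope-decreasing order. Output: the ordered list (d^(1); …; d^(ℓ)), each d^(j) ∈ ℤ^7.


Interval decomposition of M: I[1,2], I[1,7], I[2,2], I[5,5], I[6,6], I[7,7]^2.
HN type (ℓ=6): μ^(1)=61; μ^(2)=33; μ^(3)=19; μ^(4)=-37; μ^(5)=-125/3; μ^(6)=-51

((0, 0, 0, 0, 1, 0, 0); (0, 0, 0, 1, 1, 1, 1); (0, 0, 0, 0, 0, 1, 2); (1, 1, 0, 0, 0, 0, 0); (1, 1, 1, 0, 0, 0, 0); (0, 1, 0, 0, 0, 0, 0))


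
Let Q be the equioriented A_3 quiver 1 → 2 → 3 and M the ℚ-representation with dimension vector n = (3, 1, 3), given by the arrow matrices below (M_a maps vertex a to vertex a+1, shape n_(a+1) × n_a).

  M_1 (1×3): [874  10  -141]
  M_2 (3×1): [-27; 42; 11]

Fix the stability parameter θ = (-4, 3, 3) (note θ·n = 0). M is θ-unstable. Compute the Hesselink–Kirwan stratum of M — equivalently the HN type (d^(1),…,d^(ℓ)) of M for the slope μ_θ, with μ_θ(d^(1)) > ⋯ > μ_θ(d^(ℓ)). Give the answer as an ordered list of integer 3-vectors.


Via rank(M_{q-1}∘⋯∘M_p): M ≅ I[1,1]^2, I[1,3], I[3,3]^2.
μ_θ-semistable layers: μ^(1)=3; μ^(2)=-4

((0, 1, 3); (3, 0, 0))


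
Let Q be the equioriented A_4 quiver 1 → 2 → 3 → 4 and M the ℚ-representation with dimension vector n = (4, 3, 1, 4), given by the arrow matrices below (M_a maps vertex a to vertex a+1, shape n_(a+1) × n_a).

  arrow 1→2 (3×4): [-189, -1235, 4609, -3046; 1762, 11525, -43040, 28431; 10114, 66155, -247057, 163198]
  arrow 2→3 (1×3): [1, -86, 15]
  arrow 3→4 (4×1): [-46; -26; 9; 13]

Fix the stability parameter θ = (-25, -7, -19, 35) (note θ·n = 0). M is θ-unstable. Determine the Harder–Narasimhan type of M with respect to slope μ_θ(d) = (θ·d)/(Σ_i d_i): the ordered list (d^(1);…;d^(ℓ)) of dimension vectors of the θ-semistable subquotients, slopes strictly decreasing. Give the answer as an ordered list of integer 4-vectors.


Barcode: M ≅ I[1,1], I[1,2]^2, I[1,4], I[4,4]^3. HN layers by μ_θ (4 steps, strictly decreasing):
  μ^(1)=35; μ^(2)=-7; μ^(3)=-13; μ^(4)=-25

((0, 0, 0, 4); (0, 2, 0, 0); (0, 1, 1, 0); (4, 0, 0, 0))


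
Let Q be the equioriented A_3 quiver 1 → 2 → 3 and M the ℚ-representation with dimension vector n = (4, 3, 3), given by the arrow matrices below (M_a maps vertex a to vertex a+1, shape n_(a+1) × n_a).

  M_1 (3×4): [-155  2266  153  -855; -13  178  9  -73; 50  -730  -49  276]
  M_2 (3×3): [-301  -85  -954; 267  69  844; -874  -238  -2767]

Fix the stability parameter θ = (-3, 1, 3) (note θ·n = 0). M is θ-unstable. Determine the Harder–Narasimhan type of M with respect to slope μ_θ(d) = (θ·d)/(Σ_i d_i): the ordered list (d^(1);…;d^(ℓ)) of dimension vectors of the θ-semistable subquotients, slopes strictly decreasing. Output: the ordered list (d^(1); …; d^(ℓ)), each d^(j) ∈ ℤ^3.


Interval decomposition of M: I[1,1], I[1,3]^3.
HN type (ℓ=3): μ^(1)=3; μ^(2)=1; μ^(3)=-3

((0, 0, 3); (0, 3, 0); (4, 0, 0))


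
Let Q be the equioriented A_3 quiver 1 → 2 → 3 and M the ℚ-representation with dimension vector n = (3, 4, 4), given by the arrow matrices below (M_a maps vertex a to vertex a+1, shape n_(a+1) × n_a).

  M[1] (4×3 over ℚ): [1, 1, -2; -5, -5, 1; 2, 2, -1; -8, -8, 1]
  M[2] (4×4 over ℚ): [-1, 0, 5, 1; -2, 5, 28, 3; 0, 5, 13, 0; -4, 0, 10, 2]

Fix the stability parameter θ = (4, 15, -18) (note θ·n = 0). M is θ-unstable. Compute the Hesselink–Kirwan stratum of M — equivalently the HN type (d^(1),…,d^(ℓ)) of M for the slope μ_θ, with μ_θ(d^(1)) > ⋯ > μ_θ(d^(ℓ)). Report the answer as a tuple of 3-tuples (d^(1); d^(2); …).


Interval decomposition of M: I[1,1], I[1,3]^2, I[2,2], I[2,3], I[3,3].
HN type (ℓ=5): μ^(1)=15; μ^(2)=4; μ^(3)=1/3; μ^(4)=-3/2; μ^(5)=-18

((0, 1, 0); (1, 0, 0); (2, 2, 2); (0, 1, 1); (0, 0, 1))


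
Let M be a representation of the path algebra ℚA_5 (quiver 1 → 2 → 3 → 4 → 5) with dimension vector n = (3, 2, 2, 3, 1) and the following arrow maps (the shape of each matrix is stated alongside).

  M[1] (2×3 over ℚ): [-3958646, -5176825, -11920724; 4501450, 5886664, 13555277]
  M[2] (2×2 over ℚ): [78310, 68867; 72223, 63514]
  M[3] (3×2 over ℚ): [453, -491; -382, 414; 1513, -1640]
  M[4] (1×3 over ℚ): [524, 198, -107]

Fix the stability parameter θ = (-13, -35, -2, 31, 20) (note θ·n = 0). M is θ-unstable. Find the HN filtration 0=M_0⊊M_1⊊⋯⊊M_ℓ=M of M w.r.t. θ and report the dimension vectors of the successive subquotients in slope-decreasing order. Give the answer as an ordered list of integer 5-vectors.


Via rank(M_{q-1}∘⋯∘M_p): M ≅ I[1,1], I[1,4], I[1,5], I[4,4].
μ_θ-semistable layers: μ^(1)=31; μ^(2)=51/2; μ^(3)=-2; μ^(4)=-13; μ^(5)=-24

((0, 0, 0, 2, 0); (0, 0, 0, 1, 1); (0, 0, 2, 0, 0); (1, 0, 0, 0, 0); (2, 2, 0, 0, 0))


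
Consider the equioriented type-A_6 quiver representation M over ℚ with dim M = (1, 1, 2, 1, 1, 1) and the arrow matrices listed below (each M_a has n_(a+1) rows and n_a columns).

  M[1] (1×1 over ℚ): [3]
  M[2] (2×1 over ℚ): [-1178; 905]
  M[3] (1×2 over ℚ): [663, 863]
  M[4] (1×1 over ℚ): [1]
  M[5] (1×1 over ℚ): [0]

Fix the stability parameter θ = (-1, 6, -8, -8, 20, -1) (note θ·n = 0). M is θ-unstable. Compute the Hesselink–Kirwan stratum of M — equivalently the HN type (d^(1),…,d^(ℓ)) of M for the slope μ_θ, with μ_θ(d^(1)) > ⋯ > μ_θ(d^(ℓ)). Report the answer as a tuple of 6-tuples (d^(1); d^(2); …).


Barcode: M ≅ I[1,5], I[3,3], I[6,6]. HN layers by μ_θ (4 steps, strictly decreasing):
  μ^(1)=20; μ^(2)=-1; μ^(3)=-11/4; μ^(4)=-8

((0, 0, 0, 0, 1, 0); (0, 0, 0, 0, 0, 1); (1, 1, 1, 1, 0, 0); (0, 0, 1, 0, 0, 0))


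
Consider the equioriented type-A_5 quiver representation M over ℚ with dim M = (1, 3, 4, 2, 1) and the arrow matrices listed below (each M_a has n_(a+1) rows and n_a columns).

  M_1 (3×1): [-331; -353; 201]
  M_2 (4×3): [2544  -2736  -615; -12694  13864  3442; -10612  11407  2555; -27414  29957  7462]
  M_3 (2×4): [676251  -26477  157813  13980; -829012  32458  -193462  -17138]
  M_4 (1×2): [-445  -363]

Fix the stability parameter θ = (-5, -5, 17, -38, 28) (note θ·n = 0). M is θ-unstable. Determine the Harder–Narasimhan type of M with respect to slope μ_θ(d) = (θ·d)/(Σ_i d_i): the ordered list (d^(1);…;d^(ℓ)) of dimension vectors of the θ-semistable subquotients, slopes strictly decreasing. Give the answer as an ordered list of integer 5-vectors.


Barcode: M ≅ I[1,5], I[2,3], I[2,4], I[3,3]. HN layers by μ_θ (5 steps, strictly decreasing):
  μ^(1)=28; μ^(2)=17; μ^(3)=-5; μ^(4)=-31/4; μ^(5)=-26/3

((0, 0, 0, 0, 1); (0, 0, 2, 0, 0); (0, 1, 0, 0, 0); (1, 1, 1, 1, 0); (0, 1, 1, 1, 0))


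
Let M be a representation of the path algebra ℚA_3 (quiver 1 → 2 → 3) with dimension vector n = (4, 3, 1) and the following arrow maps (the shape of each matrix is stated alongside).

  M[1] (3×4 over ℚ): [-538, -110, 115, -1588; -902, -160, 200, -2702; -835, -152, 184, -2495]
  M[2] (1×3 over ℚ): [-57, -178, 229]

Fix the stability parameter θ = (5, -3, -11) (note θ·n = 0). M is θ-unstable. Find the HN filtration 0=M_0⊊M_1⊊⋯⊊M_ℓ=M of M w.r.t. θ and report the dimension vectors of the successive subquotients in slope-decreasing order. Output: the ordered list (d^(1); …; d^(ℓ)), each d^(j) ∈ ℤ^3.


Barcode: M ≅ I[1,1]^2, I[1,2], I[1,3], I[2,2]. HN layers by μ_θ (3 steps, strictly decreasing):
  μ^(1)=5; μ^(2)=1; μ^(3)=-3

((2, 0, 0); (1, 1, 0); (1, 2, 1))


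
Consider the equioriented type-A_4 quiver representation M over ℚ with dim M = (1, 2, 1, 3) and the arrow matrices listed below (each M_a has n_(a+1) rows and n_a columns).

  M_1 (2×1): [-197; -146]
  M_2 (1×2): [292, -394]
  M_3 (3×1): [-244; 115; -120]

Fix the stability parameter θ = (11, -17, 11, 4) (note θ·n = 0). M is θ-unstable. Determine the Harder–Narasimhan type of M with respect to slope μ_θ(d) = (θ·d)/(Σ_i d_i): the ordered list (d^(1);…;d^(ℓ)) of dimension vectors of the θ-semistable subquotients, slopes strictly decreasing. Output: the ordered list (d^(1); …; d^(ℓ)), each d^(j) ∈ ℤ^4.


Via rank(M_{q-1}∘⋯∘M_p): M ≅ I[1,2], I[2,4], I[4,4]^2.
μ_θ-semistable layers: μ^(1)=15/2; μ^(2)=4; μ^(3)=-3; μ^(4)=-17

((0, 0, 1, 1); (0, 0, 0, 2); (1, 1, 0, 0); (0, 1, 0, 0))


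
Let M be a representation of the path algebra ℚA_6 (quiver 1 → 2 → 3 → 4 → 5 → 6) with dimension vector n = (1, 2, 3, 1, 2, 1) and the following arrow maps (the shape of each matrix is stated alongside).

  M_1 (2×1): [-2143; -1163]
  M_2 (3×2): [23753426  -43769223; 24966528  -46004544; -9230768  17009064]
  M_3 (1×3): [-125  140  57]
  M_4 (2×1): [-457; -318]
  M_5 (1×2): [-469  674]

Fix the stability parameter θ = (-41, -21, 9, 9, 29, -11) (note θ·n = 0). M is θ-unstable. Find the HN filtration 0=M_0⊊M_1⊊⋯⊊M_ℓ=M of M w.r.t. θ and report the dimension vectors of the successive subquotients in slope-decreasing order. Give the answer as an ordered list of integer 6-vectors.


Interval decomposition of M: I[1,6], I[2,2], I[3,3]^2, I[5,5].
HN type (ℓ=4): μ^(1)=29; μ^(2)=9; μ^(3)=-21; μ^(4)=-41

((0, 0, 0, 0, 1, 0); (0, 0, 3, 1, 1, 1); (0, 2, 0, 0, 0, 0); (1, 0, 0, 0, 0, 0))


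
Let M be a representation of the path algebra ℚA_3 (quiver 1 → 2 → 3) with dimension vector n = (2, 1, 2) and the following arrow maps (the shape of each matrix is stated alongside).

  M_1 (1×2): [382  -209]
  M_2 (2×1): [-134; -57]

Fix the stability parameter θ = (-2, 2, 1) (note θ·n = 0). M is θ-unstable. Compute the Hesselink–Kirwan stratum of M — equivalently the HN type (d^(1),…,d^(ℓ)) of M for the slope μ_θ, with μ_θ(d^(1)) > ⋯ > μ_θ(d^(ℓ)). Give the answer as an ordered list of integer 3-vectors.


Barcode: M ≅ I[1,1], I[1,3], I[3,3]. HN layers by μ_θ (3 steps, strictly decreasing):
  μ^(1)=3/2; μ^(2)=1; μ^(3)=-2

((0, 1, 1); (0, 0, 1); (2, 0, 0))


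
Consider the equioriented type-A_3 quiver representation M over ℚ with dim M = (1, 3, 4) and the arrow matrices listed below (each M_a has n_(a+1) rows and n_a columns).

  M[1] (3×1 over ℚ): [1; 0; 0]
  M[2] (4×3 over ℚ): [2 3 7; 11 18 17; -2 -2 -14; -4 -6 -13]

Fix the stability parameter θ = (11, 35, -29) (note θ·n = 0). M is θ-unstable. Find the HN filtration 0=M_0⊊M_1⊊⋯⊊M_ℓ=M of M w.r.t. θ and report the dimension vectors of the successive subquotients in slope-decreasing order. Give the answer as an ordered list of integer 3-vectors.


Interval decomposition of M: I[1,3], I[2,3]^2, I[3,3].
HN type (ℓ=3): μ^(1)=17/3; μ^(2)=3; μ^(3)=-29

((1, 1, 1); (0, 2, 2); (0, 0, 1))


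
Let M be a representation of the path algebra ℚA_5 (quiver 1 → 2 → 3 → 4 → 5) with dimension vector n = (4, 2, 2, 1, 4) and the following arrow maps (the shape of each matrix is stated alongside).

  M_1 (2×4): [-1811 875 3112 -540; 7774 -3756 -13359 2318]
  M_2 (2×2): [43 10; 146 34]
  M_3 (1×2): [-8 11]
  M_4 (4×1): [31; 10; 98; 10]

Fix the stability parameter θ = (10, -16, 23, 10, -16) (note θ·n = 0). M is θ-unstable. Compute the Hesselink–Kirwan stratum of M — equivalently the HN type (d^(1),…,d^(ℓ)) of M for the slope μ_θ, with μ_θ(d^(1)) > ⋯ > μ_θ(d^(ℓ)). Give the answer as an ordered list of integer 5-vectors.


Barcode: M ≅ I[1,1]^2, I[1,3], I[1,5], I[5,5]^3. HN layers by μ_θ (5 steps, strictly decreasing):
  μ^(1)=23; μ^(2)=10; μ^(3)=17/3; μ^(4)=-3; μ^(5)=-16

((0, 0, 1, 0, 0); (2, 0, 0, 0, 0); (0, 0, 1, 1, 1); (2, 2, 0, 0, 0); (0, 0, 0, 0, 3))


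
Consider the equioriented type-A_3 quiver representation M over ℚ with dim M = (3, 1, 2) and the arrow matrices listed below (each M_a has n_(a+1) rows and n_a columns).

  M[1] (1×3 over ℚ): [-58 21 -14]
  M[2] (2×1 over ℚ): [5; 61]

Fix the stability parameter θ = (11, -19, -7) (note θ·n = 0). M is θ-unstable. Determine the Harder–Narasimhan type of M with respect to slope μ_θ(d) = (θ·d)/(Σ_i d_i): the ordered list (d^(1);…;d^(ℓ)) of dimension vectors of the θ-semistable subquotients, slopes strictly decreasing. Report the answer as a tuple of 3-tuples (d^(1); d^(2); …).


Barcode: M ≅ I[1,1]^2, I[1,3], I[3,3]. HN layers by μ_θ (3 steps, strictly decreasing):
  μ^(1)=11; μ^(2)=-5; μ^(3)=-7

((2, 0, 0); (1, 1, 1); (0, 0, 1))


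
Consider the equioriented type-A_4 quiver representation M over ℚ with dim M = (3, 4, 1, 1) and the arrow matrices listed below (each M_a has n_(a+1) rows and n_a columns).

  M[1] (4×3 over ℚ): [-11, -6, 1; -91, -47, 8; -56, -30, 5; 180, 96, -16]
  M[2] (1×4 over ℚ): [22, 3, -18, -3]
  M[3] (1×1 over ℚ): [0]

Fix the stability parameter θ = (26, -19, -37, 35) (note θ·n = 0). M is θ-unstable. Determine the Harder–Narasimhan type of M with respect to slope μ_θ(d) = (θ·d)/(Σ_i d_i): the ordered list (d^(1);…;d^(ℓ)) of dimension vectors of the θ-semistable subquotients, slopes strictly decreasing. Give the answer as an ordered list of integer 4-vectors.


Via rank(M_{q-1}∘⋯∘M_p): M ≅ I[1,2]^2, I[1,3], I[2,2], I[4,4].
μ_θ-semistable layers: μ^(1)=35; μ^(2)=7/2; μ^(3)=-10; μ^(4)=-19

((0, 0, 0, 1); (2, 2, 0, 0); (1, 1, 1, 0); (0, 1, 0, 0))


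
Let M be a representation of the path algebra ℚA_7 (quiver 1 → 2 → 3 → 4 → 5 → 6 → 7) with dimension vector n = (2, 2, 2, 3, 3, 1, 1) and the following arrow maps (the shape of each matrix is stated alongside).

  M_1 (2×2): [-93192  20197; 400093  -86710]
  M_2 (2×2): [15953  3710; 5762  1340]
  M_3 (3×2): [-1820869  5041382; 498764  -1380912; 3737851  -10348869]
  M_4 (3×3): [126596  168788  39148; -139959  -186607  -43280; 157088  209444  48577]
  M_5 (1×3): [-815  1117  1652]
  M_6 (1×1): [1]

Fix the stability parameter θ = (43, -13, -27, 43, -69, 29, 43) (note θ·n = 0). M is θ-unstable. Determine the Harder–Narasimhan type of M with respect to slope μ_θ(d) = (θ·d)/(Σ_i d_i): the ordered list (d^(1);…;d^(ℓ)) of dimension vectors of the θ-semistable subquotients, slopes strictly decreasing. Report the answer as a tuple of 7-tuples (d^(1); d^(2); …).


Via rank(M_{q-1}∘⋯∘M_p): M ≅ I[1,2], I[1,7], I[3,5], I[4,4], I[5,5].
μ_θ-semistable layers: μ^(1)=43; μ^(2)=29; μ^(3)=15; μ^(4)=-23/5; μ^(5)=-13; μ^(6)=-27; μ^(7)=-69

((0, 0, 0, 1, 0, 0, 1); (0, 0, 0, 0, 0, 1, 0); (1, 1, 0, 0, 0, 0, 0); (1, 1, 1, 1, 1, 0, 0); (0, 0, 0, 1, 1, 0, 0); (0, 0, 1, 0, 0, 0, 0); (0, 0, 0, 0, 1, 0, 0))


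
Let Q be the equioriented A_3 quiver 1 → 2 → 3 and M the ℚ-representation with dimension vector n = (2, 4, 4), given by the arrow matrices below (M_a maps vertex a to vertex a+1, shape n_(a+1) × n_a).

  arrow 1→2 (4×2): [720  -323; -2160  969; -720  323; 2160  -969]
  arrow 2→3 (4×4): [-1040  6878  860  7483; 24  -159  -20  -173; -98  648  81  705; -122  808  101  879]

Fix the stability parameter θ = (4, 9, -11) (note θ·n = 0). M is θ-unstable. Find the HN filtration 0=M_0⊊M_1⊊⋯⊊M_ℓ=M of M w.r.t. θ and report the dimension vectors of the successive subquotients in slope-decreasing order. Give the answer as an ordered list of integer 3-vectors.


Via rank(M_{q-1}∘⋯∘M_p): M ≅ I[1,1], I[1,3], I[2,2], I[2,3]^2, I[3,3].
μ_θ-semistable layers: μ^(1)=9; μ^(2)=4; μ^(3)=2/3; μ^(4)=-1; μ^(5)=-11

((0, 1, 0); (1, 0, 0); (1, 1, 1); (0, 2, 2); (0, 0, 1))


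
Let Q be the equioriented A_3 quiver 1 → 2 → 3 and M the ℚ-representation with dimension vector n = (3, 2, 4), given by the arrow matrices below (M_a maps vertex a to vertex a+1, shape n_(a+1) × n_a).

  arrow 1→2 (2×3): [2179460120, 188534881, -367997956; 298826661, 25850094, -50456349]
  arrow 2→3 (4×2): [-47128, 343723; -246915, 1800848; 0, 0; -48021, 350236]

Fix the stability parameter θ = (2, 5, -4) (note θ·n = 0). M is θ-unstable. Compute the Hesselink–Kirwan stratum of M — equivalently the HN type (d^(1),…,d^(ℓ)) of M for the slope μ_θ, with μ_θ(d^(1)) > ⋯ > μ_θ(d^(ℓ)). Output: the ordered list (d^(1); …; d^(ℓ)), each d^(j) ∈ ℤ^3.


Interval decomposition of M: I[1,1], I[1,3]^2, I[3,3]^2.
HN type (ℓ=3): μ^(1)=2; μ^(2)=1; μ^(3)=-4

((1, 0, 0); (2, 2, 2); (0, 0, 2))


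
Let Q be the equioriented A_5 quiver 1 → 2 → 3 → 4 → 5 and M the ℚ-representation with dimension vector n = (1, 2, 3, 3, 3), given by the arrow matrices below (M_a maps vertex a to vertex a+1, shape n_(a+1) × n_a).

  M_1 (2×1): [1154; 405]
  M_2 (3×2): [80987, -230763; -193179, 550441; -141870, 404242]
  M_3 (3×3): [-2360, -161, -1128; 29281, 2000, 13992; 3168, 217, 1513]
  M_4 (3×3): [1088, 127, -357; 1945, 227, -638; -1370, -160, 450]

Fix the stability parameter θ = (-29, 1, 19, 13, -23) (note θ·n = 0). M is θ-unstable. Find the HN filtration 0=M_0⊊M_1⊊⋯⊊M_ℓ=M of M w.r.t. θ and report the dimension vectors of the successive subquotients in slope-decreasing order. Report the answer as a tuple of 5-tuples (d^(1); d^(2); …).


Via rank(M_{q-1}∘⋯∘M_p): M ≅ I[1,4], I[2,5], I[3,5], I[5,5].
μ_θ-semistable layers: μ^(1)=16; μ^(2)=3; μ^(3)=1; μ^(4)=-23; μ^(5)=-29

((0, 0, 1, 1, 0); (0, 0, 2, 2, 2); (0, 2, 0, 0, 0); (0, 0, 0, 0, 1); (1, 0, 0, 0, 0))


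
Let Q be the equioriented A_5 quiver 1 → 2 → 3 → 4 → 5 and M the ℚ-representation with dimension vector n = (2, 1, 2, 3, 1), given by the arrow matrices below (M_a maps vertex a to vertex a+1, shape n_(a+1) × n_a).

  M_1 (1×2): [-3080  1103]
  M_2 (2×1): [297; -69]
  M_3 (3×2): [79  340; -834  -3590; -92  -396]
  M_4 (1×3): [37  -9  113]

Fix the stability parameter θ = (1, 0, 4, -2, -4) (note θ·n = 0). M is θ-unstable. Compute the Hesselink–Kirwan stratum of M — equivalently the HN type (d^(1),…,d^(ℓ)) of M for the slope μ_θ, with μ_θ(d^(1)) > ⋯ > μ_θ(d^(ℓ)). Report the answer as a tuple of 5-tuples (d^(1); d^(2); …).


Via rank(M_{q-1}∘⋯∘M_p): M ≅ I[1,1], I[1,5], I[3,4], I[4,4].
μ_θ-semistable layers: μ^(1)=1; μ^(2)=-1/5; μ^(3)=-2

((1, 0, 1, 1, 0); (1, 1, 1, 1, 1); (0, 0, 0, 1, 0))


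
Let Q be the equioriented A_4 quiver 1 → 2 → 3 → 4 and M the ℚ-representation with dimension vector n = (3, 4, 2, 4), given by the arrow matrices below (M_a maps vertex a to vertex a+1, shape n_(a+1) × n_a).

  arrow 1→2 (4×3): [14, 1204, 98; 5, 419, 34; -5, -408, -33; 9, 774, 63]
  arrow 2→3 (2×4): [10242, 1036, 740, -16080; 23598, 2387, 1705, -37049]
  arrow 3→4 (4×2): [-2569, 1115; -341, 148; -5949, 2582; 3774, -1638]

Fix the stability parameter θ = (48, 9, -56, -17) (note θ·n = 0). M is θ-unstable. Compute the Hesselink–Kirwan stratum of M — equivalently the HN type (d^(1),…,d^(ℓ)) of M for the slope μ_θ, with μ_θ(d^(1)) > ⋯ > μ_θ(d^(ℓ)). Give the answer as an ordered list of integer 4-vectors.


Via rank(M_{q-1}∘⋯∘M_p): M ≅ I[1,1], I[1,2], I[1,4], I[2,2], I[2,4], I[4,4]^2.
μ_θ-semistable layers: μ^(1)=48; μ^(2)=57/2; μ^(3)=9; μ^(4)=-4; μ^(5)=-17; μ^(6)=-47/2

((1, 0, 0, 0); (1, 1, 0, 0); (0, 1, 0, 0); (1, 1, 1, 1); (0, 0, 0, 3); (0, 1, 1, 0))


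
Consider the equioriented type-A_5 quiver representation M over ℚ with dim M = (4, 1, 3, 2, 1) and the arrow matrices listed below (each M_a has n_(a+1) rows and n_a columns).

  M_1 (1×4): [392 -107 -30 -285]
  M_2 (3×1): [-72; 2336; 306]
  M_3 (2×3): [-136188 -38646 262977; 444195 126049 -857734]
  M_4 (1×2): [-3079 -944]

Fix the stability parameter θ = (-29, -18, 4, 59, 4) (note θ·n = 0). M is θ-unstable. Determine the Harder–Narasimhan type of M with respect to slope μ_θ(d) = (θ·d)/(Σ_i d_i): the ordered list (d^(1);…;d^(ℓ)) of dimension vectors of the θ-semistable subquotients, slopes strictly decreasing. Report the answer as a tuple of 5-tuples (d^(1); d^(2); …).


Barcode: M ≅ I[1,1]^3, I[1,5], I[3,3], I[3,4]. HN layers by μ_θ (5 steps, strictly decreasing):
  μ^(1)=59; μ^(2)=63/2; μ^(3)=4; μ^(4)=-18; μ^(5)=-29

((0, 0, 0, 1, 0); (0, 0, 0, 1, 1); (0, 0, 3, 0, 0); (0, 1, 0, 0, 0); (4, 0, 0, 0, 0))


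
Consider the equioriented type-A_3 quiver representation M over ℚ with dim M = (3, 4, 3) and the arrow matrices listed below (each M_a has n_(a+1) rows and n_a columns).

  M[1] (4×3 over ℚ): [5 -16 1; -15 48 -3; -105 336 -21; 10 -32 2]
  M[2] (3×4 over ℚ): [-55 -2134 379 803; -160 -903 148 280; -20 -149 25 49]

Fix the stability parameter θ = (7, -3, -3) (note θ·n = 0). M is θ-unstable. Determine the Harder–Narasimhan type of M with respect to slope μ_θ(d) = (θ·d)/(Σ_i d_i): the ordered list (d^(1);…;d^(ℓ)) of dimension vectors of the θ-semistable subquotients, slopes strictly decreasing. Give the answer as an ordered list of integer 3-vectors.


Via rank(M_{q-1}∘⋯∘M_p): M ≅ I[1,1]^2, I[1,3], I[2,2], I[2,3]^2.
μ_θ-semistable layers: μ^(1)=7; μ^(2)=1/3; μ^(3)=-3

((2, 0, 0); (1, 1, 1); (0, 3, 2))


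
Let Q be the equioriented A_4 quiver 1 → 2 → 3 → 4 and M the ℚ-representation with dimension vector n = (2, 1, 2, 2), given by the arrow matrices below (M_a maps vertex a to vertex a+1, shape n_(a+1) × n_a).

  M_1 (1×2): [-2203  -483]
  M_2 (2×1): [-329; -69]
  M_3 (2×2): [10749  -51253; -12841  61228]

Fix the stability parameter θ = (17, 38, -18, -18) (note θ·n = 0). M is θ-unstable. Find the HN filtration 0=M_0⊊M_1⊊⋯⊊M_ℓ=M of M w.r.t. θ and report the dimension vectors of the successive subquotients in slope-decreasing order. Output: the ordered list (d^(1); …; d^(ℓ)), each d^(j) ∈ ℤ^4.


Barcode: M ≅ I[1,1], I[1,4], I[3,4]. HN layers by μ_θ (3 steps, strictly decreasing):
  μ^(1)=17; μ^(2)=19/4; μ^(3)=-18

((1, 0, 0, 0); (1, 1, 1, 1); (0, 0, 1, 1))


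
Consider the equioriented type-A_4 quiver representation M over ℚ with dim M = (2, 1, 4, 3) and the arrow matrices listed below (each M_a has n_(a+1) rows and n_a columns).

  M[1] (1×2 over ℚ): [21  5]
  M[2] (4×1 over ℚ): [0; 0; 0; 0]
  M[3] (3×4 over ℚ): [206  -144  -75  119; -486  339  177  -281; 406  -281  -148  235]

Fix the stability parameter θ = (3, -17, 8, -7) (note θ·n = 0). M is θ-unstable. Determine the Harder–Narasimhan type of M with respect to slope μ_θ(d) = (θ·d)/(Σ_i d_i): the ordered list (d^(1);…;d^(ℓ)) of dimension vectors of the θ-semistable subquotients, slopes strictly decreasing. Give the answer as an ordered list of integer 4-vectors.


Barcode: M ≅ I[1,1], I[1,2], I[3,3], I[3,4]^3. HN layers by μ_θ (4 steps, strictly decreasing):
  μ^(1)=8; μ^(2)=3; μ^(3)=1/2; μ^(4)=-7

((0, 0, 1, 0); (1, 0, 0, 0); (0, 0, 3, 3); (1, 1, 0, 0))
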